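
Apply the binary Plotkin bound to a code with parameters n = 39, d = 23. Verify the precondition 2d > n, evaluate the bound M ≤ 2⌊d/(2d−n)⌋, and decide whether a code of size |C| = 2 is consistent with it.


Plotkin bound M ≤ 6; given |C| = 2 ≤ bound (satisfied).

Check applicability: 2d = 46, n = 39.
2d − n = 7 > 0, so Plotkin applies.
Compute d/(2d−n) = 23/7 ≈ 3.2857.
⌊d/(2d−n)⌋ = 3.
Plotkin bound: M ≤ 2·3 = 6.
Given |C| = 2, check: satisfied.
This |C| is below the Plotkin bound.


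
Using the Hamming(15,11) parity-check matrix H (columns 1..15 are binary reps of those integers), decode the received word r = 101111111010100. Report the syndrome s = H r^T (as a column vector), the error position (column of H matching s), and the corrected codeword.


s = (0, 1, 0, 1)^T, error position = 5, corrected codeword c = 101101111010100

Compute s = H r^T mod 2 one row at a time:
  s_1 = 1 + 1 + 0 + 1 + 0 + 1 + 0 + 0 = 4 ≡ 0 (mod 2).
  s_2 = 1 + 1 + 1 + 1 + 0 + 1 + 0 + 0 = 5 ≡ 1 (mod 2).
  s_3 = 0 + 1 + 1 + 1 + 0 + 1 + 0 + 0 = 4 ≡ 0 (mod 2).
  s_4 = 1 + 1 + 1 + 1 + 1 + 1 + 1 + 0 = 7 ≡ 1 (mod 2).
s = (0, 1, 0, 1)^T — this equals column 5 of H (binary 0101), so error is at position 5.
Correct: flip bit 5 of r = 101111111010100 to get c = 101101111010100.


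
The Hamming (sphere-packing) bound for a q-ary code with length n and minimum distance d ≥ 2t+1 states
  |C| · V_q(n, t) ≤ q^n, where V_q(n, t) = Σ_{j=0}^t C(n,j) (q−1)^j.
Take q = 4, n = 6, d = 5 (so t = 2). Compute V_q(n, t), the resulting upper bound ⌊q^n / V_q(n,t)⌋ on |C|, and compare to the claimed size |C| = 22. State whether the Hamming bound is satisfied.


V_q(n, t) = 154, q^n = 4096, Hamming bound = 26, |C| = 22 ≤ bound (satisfied).

Step 1: Compute V_q(n, t) = Σ_{j=0}^2 C(n, j) (q−1)^j.
  j = 0: C(6,0)·(3)^0 = 1·1 = 1.
  j = 1: C(6,1)·(3)^1 = 6·3 = 18.
  j = 2: C(6,2)·(3)^2 = 15·9 = 135.
  V_q(n, t) = 1 + 18 + 135 = 154.
Step 2: q^n = 4^6 = 4096.
Step 3: Hamming bound ⌊q^n / V_q(n,t)⌋ = ⌊4096/154⌋ = 26.
Step 4: Compare |C| = 22 to 26: satisfied.
The claimed |C| lies below the Hamming bound.


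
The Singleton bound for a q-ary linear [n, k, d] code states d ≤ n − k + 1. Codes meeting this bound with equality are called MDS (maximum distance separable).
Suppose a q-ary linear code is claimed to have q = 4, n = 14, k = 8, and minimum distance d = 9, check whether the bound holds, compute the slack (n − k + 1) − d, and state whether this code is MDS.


Singleton RHS = n − k + 1 = 7, slack = -2, bound violated (no such code; not MDS).

Singleton bound: d ≤ n − k + 1.
Here n = 14, k = 8, so n − k + 1 = 7.
Given d = 9, check d ≤ 7: NO.
Slack = (n − k + 1) − d = -2.
The slack is negative: d = 9 exceeds n − k + 1 = 7 by 2, so the Singleton bound is violated and no linear [14, 8, 9]_4 code can exist. In particular it is not MDS (MDS requires d = n − k + 1 exactly).
Description: the claimed parameters are [14, 8, 9]_4; such a code would be impossible (violates the Singleton bound).


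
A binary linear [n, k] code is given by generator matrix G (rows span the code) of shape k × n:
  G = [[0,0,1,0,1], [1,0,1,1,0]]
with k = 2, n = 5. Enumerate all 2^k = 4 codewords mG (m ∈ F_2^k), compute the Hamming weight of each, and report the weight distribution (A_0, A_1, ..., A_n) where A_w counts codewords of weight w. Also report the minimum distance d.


Weight distribution: A_0 = 1, A_2 = 1, A_3 = 2. Minimum distance d = 2.

Enumerate all 2^2 = 4 messages m ∈ F_2^2.
For each, compute codeword c = mG in F_2^5, then tally its weight.
  m = 00 → c = 00000, weight = 0.
  m = 10 → c = 00101, weight = 2.
  m = 01 → c = 10110, weight = 3.
  m = 11 → c = 10011, weight = 3.
Tally weights:
  weight 0: 1 codewords.
  weight 2: 1 codewords.
  weight 3: 2 codewords.
Minimum distance d = smallest w > 0 with A_w > 0 = 2.
Sanity: Σ A_w = 4 = 2^2 = 4 ✓.


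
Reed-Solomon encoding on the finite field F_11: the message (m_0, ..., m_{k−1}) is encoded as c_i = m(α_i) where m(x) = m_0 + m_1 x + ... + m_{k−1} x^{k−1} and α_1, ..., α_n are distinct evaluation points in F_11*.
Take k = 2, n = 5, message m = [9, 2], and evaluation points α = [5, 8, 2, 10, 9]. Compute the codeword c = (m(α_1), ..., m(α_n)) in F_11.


c = [8, 3, 2, 7, 5]

Message polynomial: m(x) = 9 + 2·x (mod 11).
For each evaluation point α_i, compute m(α_i) mod 11:
  α_1 = 5: Horner steps 2 → 8, so m(5) = 8.
  α_2 = 8: Horner steps 2 → 3, so m(8) = 3.
  α_3 = 2: Horner steps 2 → 2, so m(2) = 2.
  α_4 = 10: Horner steps 2 → 7, so m(10) = 7.
  α_5 = 9: Horner steps 2 → 5, so m(9) = 5.
Codeword c = [8, 3, 2, 7, 5] ∈ F_11^5.


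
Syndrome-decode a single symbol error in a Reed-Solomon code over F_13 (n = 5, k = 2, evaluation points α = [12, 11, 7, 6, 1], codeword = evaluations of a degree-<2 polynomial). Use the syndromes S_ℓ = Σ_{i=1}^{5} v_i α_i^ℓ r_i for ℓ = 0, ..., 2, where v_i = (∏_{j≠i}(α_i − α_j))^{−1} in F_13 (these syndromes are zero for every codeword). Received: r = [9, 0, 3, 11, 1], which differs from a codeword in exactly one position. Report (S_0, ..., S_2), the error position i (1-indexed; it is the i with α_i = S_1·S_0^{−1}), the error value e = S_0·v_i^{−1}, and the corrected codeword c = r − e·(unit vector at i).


S = (5, 4, 11), error at position 4, error magnitude e = 4, c = [9, 0, 3, 7, 1].

Step 1: column multipliers v_i = (∏_{j≠i}(α_i − α_j))^{−1} mod 13.
  i = 1 (α = 12): (12−11)(12−7)(12−6)(12−1) = 1·5·6·11 = 330 ≡ 5, so v_1 = 5^{−1} = 8 (mod 13).
  i = 2 (α = 11): (11−12)(11−7)(11−6)(11−1) = (−1)·4·5·10 = −200 ≡ 8, so v_2 = 8^{−1} = 5 (mod 13).
  i = 3 (α = 7): (7−12)(7−11)(7−6)(7−1) = (−5)·(−4)·1·6 = 120 ≡ 3, so v_3 = 3^{−1} = 9 (mod 13).
  i = 4 (α = 6): (6−12)(6−11)(6−7)(6−1) = (−6)·(−5)·(−1)·5 = −150 ≡ 6, so v_4 = 6^{−1} = 11 (mod 13).
  i = 5 (α = 1): (1−12)(1−11)(1−7)(1−6) = (−11)·(−10)·(−6)·(−5) = 3300 ≡ 11, so v_5 = 11^{−1} = 6 (mod 13).
  v = [8, 5, 9, 11, 6].
Step 2: syndromes of r = [9, 0, 3, 11, 1] (all sums mod 13).
  S_0 = Σ v_i r_i = 8·9 + 5·0 + 9·3 + 11·11 + 6·1 = 226 ≡ 5.
  S_1 = Σ v_i α_i r_i = 8·12·9 + 5·11·0 + 9·7·3 + 11·6·11 + 6·1·1 = 1785 ≡ 4.
  α_i^2 mod 13 = [1, 4, 10, 10, 1].
  S_2 = Σ v_i α_i^2 r_i = 8·1·9 + 5·4·0 + 9·10·3 + 11·10·11 + 6·1·1 = 1558 ≡ 11.
  S = (5, 4, 11) ≠ 0, so r is not a codeword (an error is present).
Step 3: locate the error. For a single error e at position i, S_ℓ = v_i·e·α_i^ℓ, so α_err = S_1/S_0.
  S_0^{−1} = 5^{−1} = 8 (mod 13), so α_err = 4·8 = 32 ≡ 6 = α_4. Error position i = 4.
  Consistency check: S_2/S_1 = 11·10 = 110 ≡ 6 = α_err ✓ (single-error assumption holds).
Step 4: error magnitude e = S_0/v_4 = S_0·∏_{j≠4}(α_4 − α_j) = 5·6 = 30 ≡ 4 (mod 13).
Step 5: correct position 4: c_4 = r_4 − e = 11 − 4 ≡ 7 (mod 13). Hence c = [9, 0, 3, 7, 1].
  Check: interpolating c through the α_i gives m(x) = 5 + 9·x (degree < 2) with m(α_i) = c_i for every i, so c is indeed a codeword.


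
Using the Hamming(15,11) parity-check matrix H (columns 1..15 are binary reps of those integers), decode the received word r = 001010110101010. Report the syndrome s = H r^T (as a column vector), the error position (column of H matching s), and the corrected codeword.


s = (0, 0, 0, 1)^T, error position = 1, corrected codeword c = 101010110101010

Compute s = H r^T mod 2 one row at a time:
  s_1 = 1 + 0 + 1 + 0 + 1 + 0 + 1 + 0 = 4 ≡ 0 (mod 2).
  s_2 = 0 + 1 + 0 + 1 + 1 + 0 + 1 + 0 = 4 ≡ 0 (mod 2).
  s_3 = 0 + 1 + 0 + 1 + 1 + 0 + 1 + 0 = 4 ≡ 0 (mod 2).
  s_4 = 0 + 1 + 1 + 1 + 0 + 0 + 0 + 0 = 3 ≡ 1 (mod 2).
s = (0, 0, 0, 1)^T — this equals column 1 of H (binary 0001), so error is at position 1.
Correct: flip bit 1 of r = 001010110101010 to get c = 101010110101010.


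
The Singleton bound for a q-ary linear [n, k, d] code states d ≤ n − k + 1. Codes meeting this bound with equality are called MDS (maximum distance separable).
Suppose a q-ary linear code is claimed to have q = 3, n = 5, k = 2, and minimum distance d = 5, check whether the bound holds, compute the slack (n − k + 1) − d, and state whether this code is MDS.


Singleton RHS = n − k + 1 = 4, slack = -1, bound violated (no such code; not MDS).

Singleton bound: d ≤ n − k + 1.
Here n = 5, k = 2, so n − k + 1 = 4.
Given d = 5, check d ≤ 4: NO.
Slack = (n − k + 1) − d = -1.
The slack is negative: d = 5 exceeds n − k + 1 = 4 by 1, so the Singleton bound is violated and no linear [5, 2, 5]_3 code can exist. In particular it is not MDS (MDS requires d = n − k + 1 exactly).
Description: the claimed parameters are [5, 2, 5]_3; such a code would be impossible (violates the Singleton bound).


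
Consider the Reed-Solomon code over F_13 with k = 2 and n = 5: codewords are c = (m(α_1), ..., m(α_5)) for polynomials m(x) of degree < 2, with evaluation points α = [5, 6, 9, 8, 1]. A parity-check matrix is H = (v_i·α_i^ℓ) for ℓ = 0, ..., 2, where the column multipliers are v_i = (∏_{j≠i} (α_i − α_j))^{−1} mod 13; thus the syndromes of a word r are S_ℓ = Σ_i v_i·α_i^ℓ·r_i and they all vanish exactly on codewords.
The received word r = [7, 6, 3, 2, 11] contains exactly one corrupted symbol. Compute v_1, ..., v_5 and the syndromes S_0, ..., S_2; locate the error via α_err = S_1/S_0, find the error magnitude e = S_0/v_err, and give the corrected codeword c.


S = (5, 1, 8), error at position 4, error magnitude e = 11, c = [7, 6, 3, 4, 11].

Step 1: column multipliers v_i = (∏_{j≠i}(α_i − α_j))^{−1} mod 13.
  i = 1 (α = 5): (5−6)(5−9)(5−8)(5−1) = (−1)·(−4)·(−3)·4 = −48 ≡ 4, so v_1 = 4^{−1} = 10 (mod 13).
  i = 2 (α = 6): (6−5)(6−9)(6−8)(6−1) = 1·(−3)·(−2)·5 = 30 ≡ 4, so v_2 = 4^{−1} = 10 (mod 13).
  i = 3 (α = 9): (9−5)(9−6)(9−8)(9−1) = 4·3·1·8 = 96 ≡ 5, so v_3 = 5^{−1} = 8 (mod 13).
  i = 4 (α = 8): (8−5)(8−6)(8−9)(8−1) = 3·2·(−1)·7 = −42 ≡ 10, so v_4 = 10^{−1} = 4 (mod 13).
  i = 5 (α = 1): (1−5)(1−6)(1−9)(1−8) = (−4)·(−5)·(−8)·(−7) = 1120 ≡ 2, so v_5 = 2^{−1} = 7 (mod 13).
  v = [10, 10, 8, 4, 7].
Step 2: syndromes of r = [7, 6, 3, 2, 11] (all sums mod 13).
  S_0 = Σ v_i r_i = 10·7 + 10·6 + 8·3 + 4·2 + 7·11 = 239 ≡ 5.
  S_1 = Σ v_i α_i r_i = 10·5·7 + 10·6·6 + 8·9·3 + 4·8·2 + 7·1·11 = 1067 ≡ 1.
  α_i^2 mod 13 = [12, 10, 3, 12, 1].
  S_2 = Σ v_i α_i^2 r_i = 10·12·7 + 10·10·6 + 8·3·3 + 4·12·2 + 7·1·11 = 1685 ≡ 8.
  S = (5, 1, 8) ≠ 0, so r is not a codeword (an error is present).
Step 3: locate the error. For a single error e at position i, S_ℓ = v_i·e·α_i^ℓ, so α_err = S_1/S_0.
  S_0^{−1} = 5^{−1} = 8 (mod 13), so α_err = 1·8 = 8 ≡ 8 = α_4. Error position i = 4.
  Consistency check: S_2/S_1 = 8·1 = 8 ≡ 8 = α_err ✓ (single-error assumption holds).
Step 4: error magnitude e = S_0/v_4 = S_0·∏_{j≠4}(α_4 − α_j) = 5·10 = 50 ≡ 11 (mod 13).
Step 5: correct position 4: c_4 = r_4 − e = 2 − 11 ≡ 4 (mod 13). Hence c = [7, 6, 3, 4, 11].
  Check: interpolating c through the α_i gives m(x) = 12 + 12·x (degree < 2) with m(α_i) = c_i for every i, so c is indeed a codeword.


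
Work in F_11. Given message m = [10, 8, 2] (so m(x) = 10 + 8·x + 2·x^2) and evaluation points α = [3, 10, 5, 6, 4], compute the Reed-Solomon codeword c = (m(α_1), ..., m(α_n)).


c = [8, 4, 1, 9, 8]

Message polynomial: m(x) = 10 + 8·x + 2·x^2 (mod 11).
For each evaluation point α_i, compute m(α_i) mod 11:
  α_1 = 3: Horner steps 2 → 3 → 8, so m(3) = 8.
  α_2 = 10: Horner steps 2 → 6 → 4, so m(10) = 4.
  α_3 = 5: Horner steps 2 → 7 → 1, so m(5) = 1.
  α_4 = 6: Horner steps 2 → 9 → 9, so m(6) = 9.
  α_5 = 4: Horner steps 2 → 5 → 8, so m(4) = 8.
Codeword c = [8, 4, 1, 9, 8] ∈ F_11^5.


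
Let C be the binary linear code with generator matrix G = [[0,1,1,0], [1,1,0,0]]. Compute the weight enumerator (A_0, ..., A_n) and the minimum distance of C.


Weight distribution: A_0 = 1, A_2 = 3. Minimum distance d = 2.

Enumerate all 2^2 = 4 messages m ∈ F_2^2.
For each, compute codeword c = mG in F_2^4, then tally its weight.
  m = 00 → c = 0000, weight = 0.
  m = 10 → c = 0110, weight = 2.
  m = 01 → c = 1100, weight = 2.
  m = 11 → c = 1010, weight = 2.
Tally weights:
  weight 0: 1 codewords.
  weight 2: 3 codewords.
Minimum distance d = smallest w > 0 with A_w > 0 = 2.
Sanity: Σ A_w = 4 = 2^2 = 4 ✓.


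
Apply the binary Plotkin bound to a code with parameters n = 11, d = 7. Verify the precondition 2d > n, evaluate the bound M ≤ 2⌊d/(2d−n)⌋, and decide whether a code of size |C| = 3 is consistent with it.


Plotkin bound M ≤ 4; given |C| = 3 ≤ bound (satisfied).

Check applicability: 2d = 14, n = 11.
2d − n = 3 > 0, so Plotkin applies.
Compute d/(2d−n) = 7/3 ≈ 2.3333.
⌊d/(2d−n)⌋ = 2.
Plotkin bound: M ≤ 2·2 = 4.
Given |C| = 3, check: satisfied.
This |C| is below the Plotkin bound.


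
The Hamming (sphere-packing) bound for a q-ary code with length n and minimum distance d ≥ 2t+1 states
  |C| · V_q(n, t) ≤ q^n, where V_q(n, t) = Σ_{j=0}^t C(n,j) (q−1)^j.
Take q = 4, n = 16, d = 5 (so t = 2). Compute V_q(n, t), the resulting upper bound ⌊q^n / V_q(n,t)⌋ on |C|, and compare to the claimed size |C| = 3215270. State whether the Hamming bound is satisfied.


V_q(n, t) = 1129, q^n = 4294967296, Hamming bound = 3804222, |C| = 3215270 ≤ bound (satisfied).

Step 1: Compute V_q(n, t) = Σ_{j=0}^2 C(n, j) (q−1)^j.
  j = 0: C(16,0)·(3)^0 = 1·1 = 1.
  j = 1: C(16,1)·(3)^1 = 16·3 = 48.
  j = 2: C(16,2)·(3)^2 = 120·9 = 1080.
  V_q(n, t) = 1 + 48 + 1080 = 1129.
Step 2: q^n = 4^16 = 4294967296.
Step 3: Hamming bound ⌊q^n / V_q(n,t)⌋ = ⌊4294967296/1129⌋ = 3804222.
Step 4: Compare |C| = 3215270 to 3804222: satisfied.
The claimed |C| lies below the Hamming bound.


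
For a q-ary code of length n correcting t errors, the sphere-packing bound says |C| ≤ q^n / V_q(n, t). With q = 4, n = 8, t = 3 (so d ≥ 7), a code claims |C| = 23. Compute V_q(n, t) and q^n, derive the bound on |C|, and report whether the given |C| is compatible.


V_q(n, t) = 1789, q^n = 65536, Hamming bound = 36, |C| = 23 ≤ bound (satisfied).

Step 1: Compute V_q(n, t) = Σ_{j=0}^3 C(n, j) (q−1)^j.
  j = 0: C(8,0)·(3)^0 = 1·1 = 1.
  j = 1: C(8,1)·(3)^1 = 8·3 = 24.
  j = 2: C(8,2)·(3)^2 = 28·9 = 252.
  j = 3: C(8,3)·(3)^3 = 56·27 = 1512.
  V_q(n, t) = 1 + 24 + 252 + 1512 = 1789.
Step 2: q^n = 4^8 = 65536.
Step 3: Hamming bound ⌊q^n / V_q(n,t)⌋ = ⌊65536/1789⌋ = 36.
Step 4: Compare |C| = 23 to 36: satisfied.
The claimed |C| lies below the Hamming bound.


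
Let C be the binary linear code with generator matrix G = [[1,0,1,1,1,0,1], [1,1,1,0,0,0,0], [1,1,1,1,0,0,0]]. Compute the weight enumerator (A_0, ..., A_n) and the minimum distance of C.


Weight distribution: A_0 = 1, A_1 = 1, A_3 = 2, A_4 = 3, A_5 = 1. Minimum distance d = 1.

Enumerate all 2^3 = 8 messages m ∈ F_2^3.
For each, compute codeword c = mG in F_2^7, then tally its weight.
  m = 000 → c = 0000000, weight = 0.
  m = 100 → c = 1011101, weight = 5.
  m = 010 → c = 1110000, weight = 3.
  m = 110 → c = 0101101, weight = 4.
  m = 001 → c = 1111000, weight = 4.
  m = 101 → c = 0100101, weight = 3.
  m = 011 → c = 0001000, weight = 1.
  m = 111 → c = 1010101, weight = 4.
Tally weights:
  weight 0: 1 codewords.
  weight 1: 1 codewords.
  weight 3: 2 codewords.
  weight 4: 3 codewords.
  weight 5: 1 codewords.
Minimum distance d = smallest w > 0 with A_w > 0 = 1.
Sanity: Σ A_w = 8 = 2^3 = 8 ✓.


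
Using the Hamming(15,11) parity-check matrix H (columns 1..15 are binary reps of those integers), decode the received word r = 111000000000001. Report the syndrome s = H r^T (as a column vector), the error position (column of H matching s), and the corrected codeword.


s = (1, 1, 1, 1)^T, error position = 15, corrected codeword c = 111000000000000

Compute s = H r^T mod 2 one row at a time:
  s_1 = 0 + 0 + 0 + 0 + 0 + 0 + 0 + 1 = 1 ≡ 1 (mod 2).
  s_2 = 0 + 0 + 0 + 0 + 0 + 0 + 0 + 1 = 1 ≡ 1 (mod 2).
  s_3 = 1 + 1 + 0 + 0 + 0 + 0 + 0 + 1 = 3 ≡ 1 (mod 2).
  s_4 = 1 + 1 + 0 + 0 + 0 + 0 + 0 + 1 = 3 ≡ 1 (mod 2).
s = (1, 1, 1, 1)^T — this equals column 15 of H (binary 1111), so error is at position 15.
Correct: flip bit 15 of r = 111000000000001 to get c = 111000000000000.


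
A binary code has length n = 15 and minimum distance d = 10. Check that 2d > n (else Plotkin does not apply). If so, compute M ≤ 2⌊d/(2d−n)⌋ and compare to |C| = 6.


Plotkin bound M ≤ 4; given |C| = 6 > bound (violated).

Check applicability: 2d = 20, n = 15.
2d − n = 5 > 0, so Plotkin applies.
Compute d/(2d−n) = 10/5 ≈ 2.0000.
⌊d/(2d−n)⌋ = 2.
Plotkin bound: M ≤ 2·2 = 4.
Given |C| = 6, check: VIOLATED.
This |C| is above the Plotkin bound, so no binary code with n = 15, d = 10 and 6 codewords exists.


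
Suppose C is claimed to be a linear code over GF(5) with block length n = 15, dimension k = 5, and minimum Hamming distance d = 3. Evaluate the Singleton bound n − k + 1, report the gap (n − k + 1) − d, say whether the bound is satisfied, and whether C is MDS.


Singleton RHS = n − k + 1 = 11, slack = 8, bound satisfied, not MDS.

Singleton bound: d ≤ n − k + 1.
Here n = 15, k = 5, so n − k + 1 = 11.
Given d = 3, check d ≤ 11: YES.
Slack = (n − k + 1) − d = 8.
The code is NOT MDS (slack = 8 > 0).
Description: the claimed parameters are [15, 5, 3]_5; such a code would be non-MDS.


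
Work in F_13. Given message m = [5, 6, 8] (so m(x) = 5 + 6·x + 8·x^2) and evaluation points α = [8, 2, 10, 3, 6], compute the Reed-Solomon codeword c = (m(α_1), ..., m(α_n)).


c = [6, 10, 7, 4, 4]

Message polynomial: m(x) = 5 + 6·x + 8·x^2 (mod 13).
For each evaluation point α_i, compute m(α_i) mod 13:
  α_1 = 8: Horner steps 8 → 5 → 6, so m(8) = 6.
  α_2 = 2: Horner steps 8 → 9 → 10, so m(2) = 10.
  α_3 = 10: Horner steps 8 → 8 → 7, so m(10) = 7.
  α_4 = 3: Horner steps 8 → 4 → 4, so m(3) = 4.
  α_5 = 6: Horner steps 8 → 2 → 4, so m(6) = 4.
Codeword c = [6, 10, 7, 4, 4] ∈ F_13^5.


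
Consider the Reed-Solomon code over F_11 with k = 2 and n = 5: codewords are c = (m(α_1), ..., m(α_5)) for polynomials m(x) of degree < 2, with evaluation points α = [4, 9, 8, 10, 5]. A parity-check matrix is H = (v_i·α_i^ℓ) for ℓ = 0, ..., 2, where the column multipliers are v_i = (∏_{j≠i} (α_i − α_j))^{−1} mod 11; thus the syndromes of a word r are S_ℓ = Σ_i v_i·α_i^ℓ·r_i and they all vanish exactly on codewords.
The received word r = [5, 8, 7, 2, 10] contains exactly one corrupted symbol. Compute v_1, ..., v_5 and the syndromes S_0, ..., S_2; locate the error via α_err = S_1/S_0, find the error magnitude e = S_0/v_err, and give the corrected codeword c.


S = (2, 5, 7), error at position 3, error magnitude e = 4, c = [5, 8, 3, 2, 10].

Step 1: column multipliers v_i = (∏_{j≠i}(α_i − α_j))^{−1} mod 11.
  i = 1 (α = 4): (4−9)(4−8)(4−10)(4−5) = (−5)·(−4)·(−6)·(−1) = 120 ≡ 10, so v_1 = 10^{−1} = 10 (mod 11).
  i = 2 (α = 9): (9−4)(9−8)(9−10)(9−5) = 5·1·(−1)·4 = −20 ≡ 2, so v_2 = 2^{−1} = 6 (mod 11).
  i = 3 (α = 8): (8−4)(8−9)(8−10)(8−5) = 4·(−1)·(−2)·3 = 24 ≡ 2, so v_3 = 2^{−1} = 6 (mod 11).
  i = 4 (α = 10): (10−4)(10−9)(10−8)(10−5) = 6·1·2·5 = 60 ≡ 5, so v_4 = 5^{−1} = 9 (mod 11).
  i = 5 (α = 5): (5−4)(5−9)(5−8)(5−10) = 1·(−4)·(−3)·(−5) = −60 ≡ 6, so v_5 = 6^{−1} = 2 (mod 11).
  v = [10, 6, 6, 9, 2].
Step 2: syndromes of r = [5, 8, 7, 2, 10] (all sums mod 11).
  S_0 = Σ v_i r_i = 10·5 + 6·8 + 6·7 + 9·2 + 2·10 = 178 ≡ 2.
  S_1 = Σ v_i α_i r_i = 10·4·5 + 6·9·8 + 6·8·7 + 9·10·2 + 2·5·10 = 1248 ≡ 5.
  α_i^2 mod 11 = [5, 4, 9, 1, 3].
  S_2 = Σ v_i α_i^2 r_i = 10·5·5 + 6·4·8 + 6·9·7 + 9·1·2 + 2·3·10 = 898 ≡ 7.
  S = (2, 5, 7) ≠ 0, so r is not a codeword (an error is present).
Step 3: locate the error. For a single error e at position i, S_ℓ = v_i·e·α_i^ℓ, so α_err = S_1/S_0.
  S_0^{−1} = 2^{−1} = 6 (mod 11), so α_err = 5·6 = 30 ≡ 8 = α_3. Error position i = 3.
  Consistency check: S_2/S_1 = 7·9 = 63 ≡ 8 = α_err ✓ (single-error assumption holds).
Step 4: error magnitude e = S_0/v_3 = S_0·∏_{j≠3}(α_3 − α_j) = 2·2 = 4 ≡ 4 (mod 11).
Step 5: correct position 3: c_3 = r_3 − e = 7 − 4 ≡ 3 (mod 11). Hence c = [5, 8, 3, 2, 10].
  Check: interpolating c through the α_i gives m(x) = 7 + 5·x (degree < 2) with m(α_i) = c_i for every i, so c is indeed a codeword.


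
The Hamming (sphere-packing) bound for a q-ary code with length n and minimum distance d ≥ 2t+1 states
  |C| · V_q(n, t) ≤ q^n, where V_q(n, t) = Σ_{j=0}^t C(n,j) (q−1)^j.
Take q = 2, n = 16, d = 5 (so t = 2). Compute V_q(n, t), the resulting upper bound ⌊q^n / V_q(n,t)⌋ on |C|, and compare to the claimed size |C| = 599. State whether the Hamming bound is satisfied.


V_q(n, t) = 137, q^n = 65536, Hamming bound = 478, |C| = 599 > bound (violated).

Step 1: Compute V_q(n, t) = Σ_{j=0}^2 C(n, j) (q−1)^j.
  j = 0: C(16,0)·(1)^0 = 1·1 = 1.
  j = 1: C(16,1)·(1)^1 = 16·1 = 16.
  j = 2: C(16,2)·(1)^2 = 120·1 = 120.
  V_q(n, t) = 1 + 16 + 120 = 137.
Step 2: q^n = 2^16 = 65536.
Step 3: Hamming bound ⌊q^n / V_q(n,t)⌋ = ⌊65536/137⌋ = 478.
Step 4: Compare |C| = 599 to 478: violated.
The claimed |C| lies above the Hamming bound, so no 2-ary code of length 16 with d ≥ 5 can have 599 codewords.


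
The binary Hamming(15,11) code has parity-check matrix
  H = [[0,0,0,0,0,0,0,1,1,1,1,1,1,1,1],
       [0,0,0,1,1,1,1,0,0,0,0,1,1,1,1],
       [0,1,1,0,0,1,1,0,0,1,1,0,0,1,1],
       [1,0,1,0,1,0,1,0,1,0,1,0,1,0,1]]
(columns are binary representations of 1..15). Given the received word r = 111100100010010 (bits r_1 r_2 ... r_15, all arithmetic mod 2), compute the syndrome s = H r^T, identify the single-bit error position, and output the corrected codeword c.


s = (0, 1, 1, 0)^T, error position = 6, corrected codeword c = 111101100010010

Compute s = H r^T mod 2 one row at a time:
  s_1 = 0 + 0 + 0 + 1 + 0 + 0 + 1 + 0 = 2 ≡ 0 (mod 2).
  s_2 = 1 + 0 + 0 + 1 + 0 + 0 + 1 + 0 = 3 ≡ 1 (mod 2).
  s_3 = 1 + 1 + 0 + 1 + 0 + 1 + 1 + 0 = 5 ≡ 1 (mod 2).
  s_4 = 1 + 1 + 0 + 1 + 0 + 1 + 0 + 0 = 4 ≡ 0 (mod 2).
s = (0, 1, 1, 0)^T — this equals column 6 of H (binary 0110), so error is at position 6.
Correct: flip bit 6 of r = 111100100010010 to get c = 111101100010010.


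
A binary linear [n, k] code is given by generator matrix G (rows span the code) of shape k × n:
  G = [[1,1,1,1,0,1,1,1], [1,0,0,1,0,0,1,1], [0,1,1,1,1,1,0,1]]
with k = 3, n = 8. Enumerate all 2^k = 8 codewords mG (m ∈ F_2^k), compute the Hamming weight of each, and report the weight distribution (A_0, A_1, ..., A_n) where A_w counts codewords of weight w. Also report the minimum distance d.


Weight distribution: A_0 = 1, A_3 = 3, A_4 = 1, A_6 = 2, A_7 = 1. Minimum distance d = 3.

Enumerate all 2^3 = 8 messages m ∈ F_2^3.
For each, compute codeword c = mG in F_2^8, then tally its weight.
  m = 000 → c = 00000000, weight = 0.
  m = 100 → c = 11110111, weight = 7.
  m = 010 → c = 10010011, weight = 4.
  m = 110 → c = 01100100, weight = 3.
  m = 001 → c = 01111101, weight = 6.
  m = 101 → c = 10001010, weight = 3.
  m = 011 → c = 11101110, weight = 6.
  m = 111 → c = 00011001, weight = 3.
Tally weights:
  weight 0: 1 codewords.
  weight 3: 3 codewords.
  weight 4: 1 codewords.
  weight 6: 2 codewords.
  weight 7: 1 codewords.
Minimum distance d = smallest w > 0 with A_w > 0 = 3.
Sanity: Σ A_w = 8 = 2^3 = 8 ✓.


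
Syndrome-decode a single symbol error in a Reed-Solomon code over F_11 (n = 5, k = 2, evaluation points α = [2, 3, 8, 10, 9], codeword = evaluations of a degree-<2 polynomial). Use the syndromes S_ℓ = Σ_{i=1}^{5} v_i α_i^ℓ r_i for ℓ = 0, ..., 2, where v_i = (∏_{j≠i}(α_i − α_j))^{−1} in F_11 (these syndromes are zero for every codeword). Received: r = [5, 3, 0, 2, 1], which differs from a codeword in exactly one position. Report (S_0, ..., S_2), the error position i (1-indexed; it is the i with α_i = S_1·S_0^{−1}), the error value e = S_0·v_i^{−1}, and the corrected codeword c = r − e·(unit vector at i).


S = (3, 9, 5), error at position 2, error magnitude e = 8, c = [5, 6, 0, 2, 1].

Step 1: column multipliers v_i = (∏_{j≠i}(α_i − α_j))^{−1} mod 11.
  i = 1 (α = 2): (2−3)(2−8)(2−10)(2−9) = (−1)·(−6)·(−8)·(−7) = 336 ≡ 6, so v_1 = 6^{−1} = 2 (mod 11).
  i = 2 (α = 3): (3−2)(3−8)(3−10)(3−9) = 1·(−5)·(−7)·(−6) = −210 ≡ 10, so v_2 = 10^{−1} = 10 (mod 11).
  i = 3 (α = 8): (8−2)(8−3)(8−10)(8−9) = 6·5·(−2)·(−1) = 60 ≡ 5, so v_3 = 5^{−1} = 9 (mod 11).
  i = 4 (α = 10): (10−2)(10−3)(10−8)(10−9) = 8·7·2·1 = 112 ≡ 2, so v_4 = 2^{−1} = 6 (mod 11).
  i = 5 (α = 9): (9−2)(9−3)(9−8)(9−10) = 7·6·1·(−1) = −42 ≡ 2, so v_5 = 2^{−1} = 6 (mod 11).
  v = [2, 10, 9, 6, 6].
Step 2: syndromes of r = [5, 3, 0, 2, 1] (all sums mod 11).
  S_0 = Σ v_i r_i = 2·5 + 10·3 + 9·0 + 6·2 + 6·1 = 58 ≡ 3.
  S_1 = Σ v_i α_i r_i = 2·2·5 + 10·3·3 + 9·8·0 + 6·10·2 + 6·9·1 = 284 ≡ 9.
  α_i^2 mod 11 = [4, 9, 9, 1, 4].
  S_2 = Σ v_i α_i^2 r_i = 2·4·5 + 10·9·3 + 9·9·0 + 6·1·2 + 6·4·1 = 346 ≡ 5.
  S = (3, 9, 5) ≠ 0, so r is not a codeword (an error is present).
Step 3: locate the error. For a single error e at position i, S_ℓ = v_i·e·α_i^ℓ, so α_err = S_1/S_0.
  S_0^{−1} = 3^{−1} = 4 (mod 11), so α_err = 9·4 = 36 ≡ 3 = α_2. Error position i = 2.
  Consistency check: S_2/S_1 = 5·5 = 25 ≡ 3 = α_err ✓ (single-error assumption holds).
Step 4: error magnitude e = S_0/v_2 = S_0·∏_{j≠2}(α_2 − α_j) = 3·10 = 30 ≡ 8 (mod 11).
Step 5: correct position 2: c_2 = r_2 − e = 3 − 8 ≡ 6 (mod 11). Hence c = [5, 6, 0, 2, 1].
  Check: interpolating c through the α_i gives m(x) = 3 + 1·x (degree < 2) with m(α_i) = c_i for every i, so c is indeed a codeword.


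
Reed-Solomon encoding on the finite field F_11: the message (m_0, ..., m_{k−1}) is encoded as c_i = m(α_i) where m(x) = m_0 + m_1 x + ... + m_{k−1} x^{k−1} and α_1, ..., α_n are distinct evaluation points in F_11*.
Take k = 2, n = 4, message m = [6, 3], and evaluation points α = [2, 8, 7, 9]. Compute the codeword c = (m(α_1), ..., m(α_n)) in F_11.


c = [1, 8, 5, 0]

Message polynomial: m(x) = 6 + 3·x (mod 11).
For each evaluation point α_i, compute m(α_i) mod 11:
  α_1 = 2: Horner steps 3 → 1, so m(2) = 1.
  α_2 = 8: Horner steps 3 → 8, so m(8) = 8.
  α_3 = 7: Horner steps 3 → 5, so m(7) = 5.
  α_4 = 9: Horner steps 3 → 0, so m(9) = 0.
Codeword c = [1, 8, 5, 0] ∈ F_11^4.


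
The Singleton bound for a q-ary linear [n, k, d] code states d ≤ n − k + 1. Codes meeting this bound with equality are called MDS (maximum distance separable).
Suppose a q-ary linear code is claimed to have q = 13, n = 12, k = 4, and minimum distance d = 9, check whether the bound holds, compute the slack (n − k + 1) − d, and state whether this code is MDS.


Singleton RHS = n − k + 1 = 9, slack = 0, bound satisfied, MDS.

Singleton bound: d ≤ n − k + 1.
Here n = 12, k = 4, so n − k + 1 = 9.
Given d = 9, check d ≤ 9: YES.
Slack = (n − k + 1) − d = 0.
The code is MDS (slack = 0).
Description: the claimed parameters are [12, 4, 9]_13; such a code would be MDS (meets Singleton bound).


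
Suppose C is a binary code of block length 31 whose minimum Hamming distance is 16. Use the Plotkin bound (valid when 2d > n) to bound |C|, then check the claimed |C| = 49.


Plotkin bound M ≤ 32; given |C| = 49 > bound (violated).

Check applicability: 2d = 32, n = 31.
2d − n = 1 > 0, so Plotkin applies.
Compute d/(2d−n) = 16/1 ≈ 16.0000.
⌊d/(2d−n)⌋ = 16.
Plotkin bound: M ≤ 2·16 = 32.
Given |C| = 49, check: VIOLATED.
This |C| is above the Plotkin bound, so no binary code with n = 31, d = 16 and 49 codewords exists.


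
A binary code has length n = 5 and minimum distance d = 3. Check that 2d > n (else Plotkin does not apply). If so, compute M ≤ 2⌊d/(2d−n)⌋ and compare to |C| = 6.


Plotkin bound M ≤ 6; given |C| = 6 ≤ bound (satisfied).

Check applicability: 2d = 6, n = 5.
2d − n = 1 > 0, so Plotkin applies.
Compute d/(2d−n) = 3/1 ≈ 3.0000.
⌊d/(2d−n)⌋ = 3.
Plotkin bound: M ≤ 2·3 = 6.
Given |C| = 6, check: satisfied.
This |C| is at the Plotkin bound.


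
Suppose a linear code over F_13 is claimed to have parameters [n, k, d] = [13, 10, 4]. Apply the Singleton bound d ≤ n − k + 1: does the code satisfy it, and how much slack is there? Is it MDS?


Singleton RHS = n − k + 1 = 4, slack = 0, bound satisfied, MDS.

Singleton bound: d ≤ n − k + 1.
Here n = 13, k = 10, so n − k + 1 = 4.
Given d = 4, check d ≤ 4: YES.
Slack = (n − k + 1) − d = 0.
The code is MDS (slack = 0).
Description: the claimed parameters are [13, 10, 4]_13; such a code would be MDS (meets Singleton bound).


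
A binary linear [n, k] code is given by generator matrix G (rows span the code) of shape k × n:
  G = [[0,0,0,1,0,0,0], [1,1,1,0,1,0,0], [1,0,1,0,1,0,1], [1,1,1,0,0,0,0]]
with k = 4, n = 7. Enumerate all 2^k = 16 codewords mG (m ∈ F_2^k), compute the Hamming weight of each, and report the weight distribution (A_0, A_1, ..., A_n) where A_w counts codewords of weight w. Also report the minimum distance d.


Weight distribution: A_0 = 1, A_1 = 2, A_2 = 2, A_3 = 4, A_4 = 5, A_5 = 2. Minimum distance d = 1.

Enumerate all 2^4 = 16 messages m ∈ F_2^4.
For each, compute codeword c = mG in F_2^7, then tally its weight.
  m = 0000 → c = 0000000, weight = 0.
  m = 1000 → c = 0001000, weight = 1.
  m = 0100 → c = 1110100, weight = 4.
  m = 1100 → c = 1111100, weight = 5.
  m = 0010 → c = 1010101, weight = 4.
  m = 1010 → c = 1011101, weight = 5.
  m = 0110 → c = 0100001, weight = 2.
  m = 1110 → c = 0101001, weight = 3.
  m = 0001 → c = 1110000, weight = 3.
  m = 1001 → c = 1111000, weight = 4.
  m = 0101 → c = 0000100, weight = 1.
  m = 1101 → c = 0001100, weight = 2.
  m = 0011 → c = 0100101, weight = 3.
  m = 1011 → c = 0101101, weight = 4.
  m = 0111 → c = 1010001, weight = 3.
  m = 1111 → c = 1011001, weight = 4.
Tally weights:
  weight 0: 1 codewords.
  weight 1: 2 codewords.
  weight 2: 2 codewords.
  weight 3: 4 codewords.
  weight 4: 5 codewords.
  weight 5: 2 codewords.
Minimum distance d = smallest w > 0 with A_w > 0 = 1.
Sanity: Σ A_w = 16 = 2^4 = 16 ✓.


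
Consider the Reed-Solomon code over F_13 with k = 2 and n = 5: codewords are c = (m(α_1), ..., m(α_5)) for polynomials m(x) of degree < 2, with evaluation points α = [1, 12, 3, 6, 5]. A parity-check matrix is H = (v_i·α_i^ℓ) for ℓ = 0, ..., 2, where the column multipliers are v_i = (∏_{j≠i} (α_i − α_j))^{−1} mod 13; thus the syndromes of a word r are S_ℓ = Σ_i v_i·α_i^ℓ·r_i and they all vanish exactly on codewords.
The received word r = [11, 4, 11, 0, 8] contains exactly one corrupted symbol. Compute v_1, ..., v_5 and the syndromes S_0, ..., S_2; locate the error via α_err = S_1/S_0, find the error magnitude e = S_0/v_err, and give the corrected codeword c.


S = (8, 8, 8), error at position 1, error magnitude e = 10, c = [1, 4, 11, 0, 8].

Step 1: column multipliers v_i = (∏_{j≠i}(α_i − α_j))^{−1} mod 13.
  i = 1 (α = 1): (1−12)(1−3)(1−6)(1−5) = (−11)·(−2)·(−5)·(−4) = 440 ≡ 11, so v_1 = 11^{−1} = 6 (mod 13).
  i = 2 (α = 12): (12−1)(12−3)(12−6)(12−5) = 11·9·6·7 = 4158 ≡ 11, so v_2 = 11^{−1} = 6 (mod 13).
  i = 3 (α = 3): (3−1)(3−12)(3−6)(3−5) = 2·(−9)·(−3)·(−2) = −108 ≡ 9, so v_3 = 9^{−1} = 3 (mod 13).
  i = 4 (α = 6): (6−1)(6−12)(6−3)(6−5) = 5·(−6)·3·1 = −90 ≡ 1, so v_4 = 1^{−1} = 1 (mod 13).
  i = 5 (α = 5): (5−1)(5−12)(5−3)(5−6) = 4·(−7)·2·(−1) = 56 ≡ 4, so v_5 = 4^{−1} = 10 (mod 13).
  v = [6, 6, 3, 1, 10].
Step 2: syndromes of r = [11, 4, 11, 0, 8] (all sums mod 13).
  S_0 = Σ v_i r_i = 6·11 + 6·4 + 3·11 + 1·0 + 10·8 = 203 ≡ 8.
  S_1 = Σ v_i α_i r_i = 6·1·11 + 6·12·4 + 3·3·11 + 1·6·0 + 10·5·8 = 853 ≡ 8.
  α_i^2 mod 13 = [1, 1, 9, 10, 12].
  S_2 = Σ v_i α_i^2 r_i = 6·1·11 + 6·1·4 + 3·9·11 + 1·10·0 + 10·12·8 = 1347 ≡ 8.
  S = (8, 8, 8) ≠ 0, so r is not a codeword (an error is present).
Step 3: locate the error. For a single error e at position i, S_ℓ = v_i·e·α_i^ℓ, so α_err = S_1/S_0.
  S_0^{−1} = 8^{−1} = 5 (mod 13), so α_err = 8·5 = 40 ≡ 1 = α_1. Error position i = 1.
  Consistency check: S_2/S_1 = 8·5 = 40 ≡ 1 = α_err ✓ (single-error assumption holds).
Step 4: error magnitude e = S_0/v_1 = S_0·∏_{j≠1}(α_1 − α_j) = 8·11 = 88 ≡ 10 (mod 13).
Step 5: correct position 1: c_1 = r_1 − e = 11 − 10 ≡ 1 (mod 13). Hence c = [1, 4, 11, 0, 8].
  Check: interpolating c through the α_i gives m(x) = 9 + 5·x (degree < 2) with m(α_i) = c_i for every i, so c is indeed a codeword.


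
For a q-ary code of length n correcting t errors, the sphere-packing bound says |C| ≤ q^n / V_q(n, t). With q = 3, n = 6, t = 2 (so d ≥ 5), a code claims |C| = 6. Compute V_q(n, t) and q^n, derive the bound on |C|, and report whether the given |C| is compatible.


V_q(n, t) = 73, q^n = 729, Hamming bound = 9, |C| = 6 ≤ bound (satisfied).

Step 1: Compute V_q(n, t) = Σ_{j=0}^2 C(n, j) (q−1)^j.
  j = 0: C(6,0)·(2)^0 = 1·1 = 1.
  j = 1: C(6,1)·(2)^1 = 6·2 = 12.
  j = 2: C(6,2)·(2)^2 = 15·4 = 60.
  V_q(n, t) = 1 + 12 + 60 = 73.
Step 2: q^n = 3^6 = 729.
Step 3: Hamming bound ⌊q^n / V_q(n,t)⌋ = ⌊729/73⌋ = 9.
Step 4: Compare |C| = 6 to 9: satisfied.
The claimed |C| lies below the Hamming bound.


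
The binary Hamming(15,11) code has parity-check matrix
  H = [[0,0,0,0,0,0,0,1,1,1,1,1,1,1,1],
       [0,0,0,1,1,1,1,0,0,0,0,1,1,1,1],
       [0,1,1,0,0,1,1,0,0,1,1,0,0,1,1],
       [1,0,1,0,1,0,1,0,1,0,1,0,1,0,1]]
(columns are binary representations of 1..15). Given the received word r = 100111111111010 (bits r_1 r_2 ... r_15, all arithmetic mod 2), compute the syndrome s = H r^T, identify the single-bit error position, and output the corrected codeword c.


s = (0, 0, 1, 1)^T, error position = 3, corrected codeword c = 101111111111010

Compute s = H r^T mod 2 one row at a time:
  s_1 = 1 + 1 + 1 + 1 + 1 + 0 + 1 + 0 = 6 ≡ 0 (mod 2).
  s_2 = 1 + 1 + 1 + 1 + 1 + 0 + 1 + 0 = 6 ≡ 0 (mod 2).
  s_3 = 0 + 0 + 1 + 1 + 1 + 1 + 1 + 0 = 5 ≡ 1 (mod 2).
  s_4 = 1 + 0 + 1 + 1 + 1 + 1 + 0 + 0 = 5 ≡ 1 (mod 2).
s = (0, 0, 1, 1)^T — this equals column 3 of H (binary 0011), so error is at position 3.
Correct: flip bit 3 of r = 100111111111010 to get c = 101111111111010.


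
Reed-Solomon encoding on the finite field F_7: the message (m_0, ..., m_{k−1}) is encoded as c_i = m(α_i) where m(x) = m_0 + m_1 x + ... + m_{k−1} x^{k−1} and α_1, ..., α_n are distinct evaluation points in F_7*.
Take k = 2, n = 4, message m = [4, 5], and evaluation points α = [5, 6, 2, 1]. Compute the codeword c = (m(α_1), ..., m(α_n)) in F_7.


c = [1, 6, 0, 2]

Message polynomial: m(x) = 4 + 5·x (mod 7).
For each evaluation point α_i, compute m(α_i) mod 7:
  α_1 = 5: Horner steps 5 → 1, so m(5) = 1.
  α_2 = 6: Horner steps 5 → 6, so m(6) = 6.
  α_3 = 2: Horner steps 5 → 0, so m(2) = 0.
  α_4 = 1: Horner steps 5 → 2, so m(1) = 2.
Codeword c = [1, 6, 0, 2] ∈ F_7^4.


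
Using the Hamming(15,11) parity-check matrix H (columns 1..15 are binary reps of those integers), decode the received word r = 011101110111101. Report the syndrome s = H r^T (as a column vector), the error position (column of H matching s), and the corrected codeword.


s = (0, 0, 1, 1)^T, error position = 3, corrected codeword c = 010101110111101

Compute s = H r^T mod 2 one row at a time:
  s_1 = 1 + 0 + 1 + 1 + 1 + 1 + 0 + 1 = 6 ≡ 0 (mod 2).
  s_2 = 1 + 0 + 1 + 1 + 1 + 1 + 0 + 1 = 6 ≡ 0 (mod 2).
  s_3 = 1 + 1 + 1 + 1 + 1 + 1 + 0 + 1 = 7 ≡ 1 (mod 2).
  s_4 = 0 + 1 + 0 + 1 + 0 + 1 + 1 + 1 = 5 ≡ 1 (mod 2).
s = (0, 0, 1, 1)^T — this equals column 3 of H (binary 0011), so error is at position 3.
Correct: flip bit 3 of r = 011101110111101 to get c = 010101110111101.


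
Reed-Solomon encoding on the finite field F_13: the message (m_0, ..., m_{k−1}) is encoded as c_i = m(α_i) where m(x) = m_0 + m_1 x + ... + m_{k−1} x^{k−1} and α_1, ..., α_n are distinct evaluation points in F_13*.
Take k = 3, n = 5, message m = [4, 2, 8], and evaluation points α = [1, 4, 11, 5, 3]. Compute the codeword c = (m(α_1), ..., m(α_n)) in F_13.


c = [1, 10, 6, 6, 4]

Message polynomial: m(x) = 4 + 2·x + 8·x^2 (mod 13).
For each evaluation point α_i, compute m(α_i) mod 13:
  α_1 = 1: Horner steps 8 → 10 → 1, so m(1) = 1.
  α_2 = 4: Horner steps 8 → 8 → 10, so m(4) = 10.
  α_3 = 11: Horner steps 8 → 12 → 6, so m(11) = 6.
  α_4 = 5: Horner steps 8 → 3 → 6, so m(5) = 6.
  α_5 = 3: Horner steps 8 → 0 → 4, so m(3) = 4.
Codeword c = [1, 10, 6, 6, 4] ∈ F_13^5.


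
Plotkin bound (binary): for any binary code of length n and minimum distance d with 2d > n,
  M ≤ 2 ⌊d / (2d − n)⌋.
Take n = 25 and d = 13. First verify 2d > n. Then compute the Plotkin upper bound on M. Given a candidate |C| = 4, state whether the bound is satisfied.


Plotkin bound M ≤ 26; given |C| = 4 ≤ bound (satisfied).

Check applicability: 2d = 26, n = 25.
2d − n = 1 > 0, so Plotkin applies.
Compute d/(2d−n) = 13/1 ≈ 13.0000.
⌊d/(2d−n)⌋ = 13.
Plotkin bound: M ≤ 2·13 = 26.
Given |C| = 4, check: satisfied.
This |C| is below the Plotkin bound.


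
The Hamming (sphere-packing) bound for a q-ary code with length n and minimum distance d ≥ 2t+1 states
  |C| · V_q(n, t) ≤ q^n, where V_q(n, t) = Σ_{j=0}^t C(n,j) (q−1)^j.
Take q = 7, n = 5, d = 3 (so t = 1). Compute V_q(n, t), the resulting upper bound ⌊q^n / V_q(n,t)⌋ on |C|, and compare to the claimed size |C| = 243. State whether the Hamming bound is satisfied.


V_q(n, t) = 31, q^n = 16807, Hamming bound = 542, |C| = 243 ≤ bound (satisfied).

Step 1: Compute V_q(n, t) = Σ_{j=0}^1 C(n, j) (q−1)^j.
  j = 0: C(5,0)·(6)^0 = 1·1 = 1.
  j = 1: C(5,1)·(6)^1 = 5·6 = 30.
  V_q(n, t) = 1 + 30 = 31.
Step 2: q^n = 7^5 = 16807.
Step 3: Hamming bound ⌊q^n / V_q(n,t)⌋ = ⌊16807/31⌋ = 542.
Step 4: Compare |C| = 243 to 542: satisfied.
The claimed |C| lies below the Hamming bound.


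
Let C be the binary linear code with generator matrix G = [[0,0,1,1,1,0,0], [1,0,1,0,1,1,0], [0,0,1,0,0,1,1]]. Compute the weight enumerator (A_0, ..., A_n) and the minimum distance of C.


Weight distribution: A_0 = 1, A_3 = 4, A_4 = 3. Minimum distance d = 3.

Enumerate all 2^3 = 8 messages m ∈ F_2^3.
For each, compute codeword c = mG in F_2^7, then tally its weight.
  m = 000 → c = 0000000, weight = 0.
  m = 100 → c = 0011100, weight = 3.
  m = 010 → c = 1010110, weight = 4.
  m = 110 → c = 1001010, weight = 3.
  m = 001 → c = 0010011, weight = 3.
  m = 101 → c = 0001111, weight = 4.
  m = 011 → c = 1000101, weight = 3.
  m = 111 → c = 1011001, weight = 4.
Tally weights:
  weight 0: 1 codewords.
  weight 3: 4 codewords.
  weight 4: 3 codewords.
Minimum distance d = smallest w > 0 with A_w > 0 = 3.
Sanity: Σ A_w = 8 = 2^3 = 8 ✓.


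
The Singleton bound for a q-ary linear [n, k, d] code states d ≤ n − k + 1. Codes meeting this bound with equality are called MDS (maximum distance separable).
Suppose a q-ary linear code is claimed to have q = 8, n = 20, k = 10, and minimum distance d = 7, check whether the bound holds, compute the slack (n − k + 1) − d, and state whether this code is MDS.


Singleton RHS = n − k + 1 = 11, slack = 4, bound satisfied, not MDS.

Singleton bound: d ≤ n − k + 1.
Here n = 20, k = 10, so n − k + 1 = 11.
Given d = 7, check d ≤ 11: YES.
Slack = (n − k + 1) − d = 4.
The code is NOT MDS (slack = 4 > 0).
Description: the claimed parameters are [20, 10, 7]_8; such a code would be non-MDS.
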